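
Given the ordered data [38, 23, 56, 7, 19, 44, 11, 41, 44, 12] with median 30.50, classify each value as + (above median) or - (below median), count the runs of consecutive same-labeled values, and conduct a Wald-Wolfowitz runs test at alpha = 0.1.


Step 1: Compute median = 30.50; label A = above, B = below.
Labels in order: ABABBABAAB  (n_A = 5, n_B = 5)
Step 2: Count runs R = 8.
Step 3: Under H0 (random ordering), E[R] = 2*n_A*n_B/(n_A+n_B) + 1 = 2*5*5/10 + 1 = 6.0000.
        Var[R] = 2*n_A*n_B*(2*n_A*n_B - n_A - n_B) / ((n_A+n_B)^2 * (n_A+n_B-1)) = 2000/900 = 2.2222.
        SD[R] = 1.4907.
Step 4: Continuity-corrected z = (R - 0.5 - E[R]) / SD[R] = (8 - 0.5 - 6.0000) / 1.4907 = 1.0062.
Step 5: Two-sided p-value via normal approximation = 2*(1 - Phi(|z|)) = 0.314305.
Step 6: alpha = 0.1. fail to reject H0.

R = 8, z = 1.0062, p = 0.314305, fail to reject H0.


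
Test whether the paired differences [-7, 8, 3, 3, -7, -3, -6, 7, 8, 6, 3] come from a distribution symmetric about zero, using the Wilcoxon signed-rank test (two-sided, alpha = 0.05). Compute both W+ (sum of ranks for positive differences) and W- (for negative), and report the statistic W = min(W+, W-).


Step 1: Drop any zero differences (none here) and take |d_i|.
|d| = [7, 8, 3, 3, 7, 3, 6, 7, 8, 6, 3]
Step 2: Midrank |d_i| (ties get averaged ranks).
ranks: |7|->8, |8|->10.5, |3|->2.5, |3|->2.5, |7|->8, |3|->2.5, |6|->5.5, |7|->8, |8|->10.5, |6|->5.5, |3|->2.5
Step 3: Attach original signs; sum ranks with positive sign and with negative sign.
W+ = 10.5 + 2.5 + 2.5 + 8 + 10.5 + 5.5 + 2.5 = 42
W- = 8 + 8 + 2.5 + 5.5 = 24
(Check: W+ + W- = 66 should equal n(n+1)/2 = 66.)
Step 4: Test statistic W = min(W+, W-) = 24.
Step 5: Ties in |d|, so use the tie-corrected normal approximation.
        E[W] = n(n+1)/4 = 11*12/4 = 33.
        Tie groups: |d|=3 (t=4), |d|=6 (t=2), |d|=7 (t=3), |d|=8 (t=2); sum(t^3 - t) = 96.
        Var[W] = n(n+1)(2n+1)/24 - sum(t^3-t)/48 = 3036/24 - 96/48 = 124.5.
        z = (W - E[W]) / sqrt(Var[W]) = (24 - 33) / 11.1580 = -0.8066.
        Two-sided p = 2*Phi(z) = 0.419897.
Step 6: alpha = 0.05. fail to reject H0.

W+ = 42, W- = 24, W = min = 24, p = 0.419897, fail to reject H0.


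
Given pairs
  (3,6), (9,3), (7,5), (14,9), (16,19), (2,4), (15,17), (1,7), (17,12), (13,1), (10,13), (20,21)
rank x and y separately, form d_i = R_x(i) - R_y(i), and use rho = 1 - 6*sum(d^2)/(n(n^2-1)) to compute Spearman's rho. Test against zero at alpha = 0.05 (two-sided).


Step 1: Rank x and y separately (midranks; no ties here).
rank(x): 3->3, 9->5, 7->4, 14->8, 16->10, 2->2, 15->9, 1->1, 17->11, 13->7, 10->6, 20->12
rank(y): 6->5, 3->2, 5->4, 9->7, 19->11, 4->3, 17->10, 7->6, 12->8, 1->1, 13->9, 21->12
Step 2: d_i = R_x(i) - R_y(i); compute d_i^2.
  (3-5)^2=4, (5-2)^2=9, (4-4)^2=0, (8-7)^2=1, (10-11)^2=1, (2-3)^2=1, (9-10)^2=1, (1-6)^2=25, (11-8)^2=9, (7-1)^2=36, (6-9)^2=9, (12-12)^2=0
sum(d^2) = 96.
Step 3: rho = 1 - 6*96 / (12*(12^2 - 1)) = 1 - 576/1716 = 0.664336.
Step 4: Under H0, t = rho * sqrt((n-2)/(1-rho^2)) = 2.8107 ~ t(10).
Step 5: Two-sided p-value from the t-distribution with 10 df = 0.018453.
Step 6: alpha = 0.05. reject H0.

rho = 0.6643, p = 0.018453, reject H0 at alpha = 0.05.


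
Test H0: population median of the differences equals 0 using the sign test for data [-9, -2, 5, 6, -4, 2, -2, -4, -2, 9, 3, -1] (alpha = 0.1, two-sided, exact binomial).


Step 1: Discard zero differences. Original n = 12; n_eff = number of nonzero differences = 12.
Nonzero differences (with sign): -9, -2, +5, +6, -4, +2, -2, -4, -2, +9, +3, -1
Step 2: Count signs: positive = 5, negative = 7.
Step 3: Under H0: P(positive) = 0.5, so the number of positives S ~ Bin(12, 0.5).
Step 4: Two-sided exact p-value = sum of Bin(12,0.5) probabilities at or below the observed probability = 0.774414.
Step 5: alpha = 0.1. fail to reject H0.

n_eff = 12, pos = 5, neg = 7, p = 0.774414, fail to reject H0.


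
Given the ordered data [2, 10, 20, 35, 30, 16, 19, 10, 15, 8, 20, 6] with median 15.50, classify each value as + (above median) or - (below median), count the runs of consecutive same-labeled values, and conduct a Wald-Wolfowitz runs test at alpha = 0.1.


Step 1: Compute median = 15.50; label A = above, B = below.
Labels in order: BBAAAAABBBAB  (n_A = 6, n_B = 6)
Step 2: Count runs R = 5.
Step 3: Under H0 (random ordering), E[R] = 2*n_A*n_B/(n_A+n_B) + 1 = 2*6*6/12 + 1 = 7.0000.
        Var[R] = 2*n_A*n_B*(2*n_A*n_B - n_A - n_B) / ((n_A+n_B)^2 * (n_A+n_B-1)) = 4320/1584 = 2.7273.
        SD[R] = 1.6514.
Step 4: Continuity-corrected z = (R + 0.5 - E[R]) / SD[R] = (5 + 0.5 - 7.0000) / 1.6514 = -0.9083.
Step 5: Two-sided p-value via normal approximation = 2*(1 - Phi(|z|)) = 0.363722.
Step 6: alpha = 0.1. fail to reject H0.

R = 5, z = -0.9083, p = 0.363722, fail to reject H0.


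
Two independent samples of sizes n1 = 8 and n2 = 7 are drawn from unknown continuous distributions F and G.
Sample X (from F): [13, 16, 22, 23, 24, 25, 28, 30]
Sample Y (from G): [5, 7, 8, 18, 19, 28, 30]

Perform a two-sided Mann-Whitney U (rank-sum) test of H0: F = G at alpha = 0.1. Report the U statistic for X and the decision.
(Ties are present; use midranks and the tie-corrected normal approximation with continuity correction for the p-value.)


Step 1: Combine and sort all 15 observations; assign midranks.
sorted (value, group): (5,Y), (7,Y), (8,Y), (13,X), (16,X), (18,Y), (19,Y), (22,X), (23,X), (24,X), (25,X), (28,X), (28,Y), (30,X), (30,Y)
ranks: 5->1, 7->2, 8->3, 13->4, 16->5, 18->6, 19->7, 22->8, 23->9, 24->10, 25->11, 28->12.5, 28->12.5, 30->14.5, 30->14.5
Step 2: Rank sum for X: R1 = 4 + 5 + 8 + 9 + 10 + 11 + 12.5 + 14.5 = 74.
Step 3: U_X = R1 - n1(n1+1)/2 = 74 - 8*9/2 = 74 - 36 = 38.
       U_Y = n1*n2 - U_X = 56 - 38 = 18.
Step 4: Ties are present, so use the tie-corrected normal approximation (with continuity correction) for the p-value.
Step 5: p-value = 0.270731; compare to alpha = 0.1. fail to reject H0.

U_X = 38, p = 0.270731, fail to reject H0 at alpha = 0.1.


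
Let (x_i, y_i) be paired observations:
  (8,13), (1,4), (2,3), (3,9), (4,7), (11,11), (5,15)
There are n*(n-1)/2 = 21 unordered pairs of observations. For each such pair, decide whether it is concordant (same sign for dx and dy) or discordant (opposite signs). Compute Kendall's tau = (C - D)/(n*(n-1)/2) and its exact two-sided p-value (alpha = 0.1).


Step 1: Enumerate the 21 unordered pairs (i,j) with i<j and classify each by sign(x_j-x_i) * sign(y_j-y_i).
  (1,2):dx=-7,dy=-9->C; (1,3):dx=-6,dy=-10->C; (1,4):dx=-5,dy=-4->C; (1,5):dx=-4,dy=-6->C
  (1,6):dx=+3,dy=-2->D; (1,7):dx=-3,dy=+2->D; (2,3):dx=+1,dy=-1->D; (2,4):dx=+2,dy=+5->C
  (2,5):dx=+3,dy=+3->C; (2,6):dx=+10,dy=+7->C; (2,7):dx=+4,dy=+11->C; (3,4):dx=+1,dy=+6->C
  (3,5):dx=+2,dy=+4->C; (3,6):dx=+9,dy=+8->C; (3,7):dx=+3,dy=+12->C; (4,5):dx=+1,dy=-2->D
  (4,6):dx=+8,dy=+2->C; (4,7):dx=+2,dy=+6->C; (5,6):dx=+7,dy=+4->C; (5,7):dx=+1,dy=+8->C
  (6,7):dx=-6,dy=+4->D
Step 2: C = 16, D = 5, total pairs = 21.
Step 3: tau = (C - D)/(n(n-1)/2) = (16 - 5)/21 = 0.523810.
Step 4: Exact two-sided p-value (enumerate n! = 5040 permutations of y under H0): p = 0.136111.
Step 5: alpha = 0.1. fail to reject H0.

tau_b = 0.5238 (C=16, D=5), p = 0.136111, fail to reject H0.


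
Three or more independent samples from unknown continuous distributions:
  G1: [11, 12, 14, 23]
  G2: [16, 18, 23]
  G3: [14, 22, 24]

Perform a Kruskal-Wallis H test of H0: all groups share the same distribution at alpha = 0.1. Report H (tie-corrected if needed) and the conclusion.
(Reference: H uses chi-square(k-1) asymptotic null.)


Step 1: Combine all N = 10 observations and assign midranks.
sorted (value, group, rank): (11,G1,1), (12,G1,2), (14,G1,3.5), (14,G3,3.5), (16,G2,5), (18,G2,6), (22,G3,7), (23,G1,8.5), (23,G2,8.5), (24,G3,10)
Step 2: Sum ranks within each group.
R_1 = 15 (n_1 = 4)
R_2 = 19.5 (n_2 = 3)
R_3 = 20.5 (n_3 = 3)
Step 3: H = 12/(N(N+1)) * sum(R_i^2/n_i) - 3(N+1)
     = 12/(10*11) * (15^2/4 + 19.5^2/3 + 20.5^2/3) - 3*11
     = 0.109091 * 323.083 - 33
     = 2.245455.
Step 4: Ties present; correction factor C = 1 - 12/(10^3 - 10) = 0.987879. Corrected H = 2.245455 / 0.987879 = 2.273006.
Step 5: Under H0, H ~ chi^2(2); p-value = 0.320939.
Step 6: alpha = 0.1. fail to reject H0.

H = 2.2730, df = 2, p = 0.320939, fail to reject H0.


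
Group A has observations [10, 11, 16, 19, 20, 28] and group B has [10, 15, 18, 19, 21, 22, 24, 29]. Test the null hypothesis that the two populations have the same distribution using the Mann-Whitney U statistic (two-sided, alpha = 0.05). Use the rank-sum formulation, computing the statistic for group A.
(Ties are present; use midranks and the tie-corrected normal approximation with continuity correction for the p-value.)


Step 1: Combine and sort all 14 observations; assign midranks.
sorted (value, group): (10,X), (10,Y), (11,X), (15,Y), (16,X), (18,Y), (19,X), (19,Y), (20,X), (21,Y), (22,Y), (24,Y), (28,X), (29,Y)
ranks: 10->1.5, 10->1.5, 11->3, 15->4, 16->5, 18->6, 19->7.5, 19->7.5, 20->9, 21->10, 22->11, 24->12, 28->13, 29->14
Step 2: Rank sum for X: R1 = 1.5 + 3 + 5 + 7.5 + 9 + 13 = 39.
Step 3: U_X = R1 - n1(n1+1)/2 = 39 - 6*7/2 = 39 - 21 = 18.
       U_Y = n1*n2 - U_X = 48 - 18 = 30.
Step 4: Ties are present, so use the tie-corrected normal approximation (with continuity correction) for the p-value.
Step 5: p-value = 0.476705; compare to alpha = 0.05. fail to reject H0.

U_X = 18, p = 0.476705, fail to reject H0 at alpha = 0.05.


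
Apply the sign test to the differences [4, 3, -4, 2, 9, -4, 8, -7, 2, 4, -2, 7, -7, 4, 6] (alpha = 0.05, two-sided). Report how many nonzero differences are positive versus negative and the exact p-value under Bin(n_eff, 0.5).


Step 1: Discard zero differences. Original n = 15; n_eff = number of nonzero differences = 15.
Nonzero differences (with sign): +4, +3, -4, +2, +9, -4, +8, -7, +2, +4, -2, +7, -7, +4, +6
Step 2: Count signs: positive = 10, negative = 5.
Step 3: Under H0: P(positive) = 0.5, so the number of positives S ~ Bin(15, 0.5).
Step 4: Two-sided exact p-value = sum of Bin(15,0.5) probabilities at or below the observed probability = 0.301758.
Step 5: alpha = 0.05. fail to reject H0.

n_eff = 15, pos = 10, neg = 5, p = 0.301758, fail to reject H0.


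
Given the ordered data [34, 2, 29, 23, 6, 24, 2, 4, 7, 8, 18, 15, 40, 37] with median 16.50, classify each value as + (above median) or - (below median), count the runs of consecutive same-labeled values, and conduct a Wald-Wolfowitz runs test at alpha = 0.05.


Step 1: Compute median = 16.50; label A = above, B = below.
Labels in order: ABAABABBBBABAA  (n_A = 7, n_B = 7)
Step 2: Count runs R = 9.
Step 3: Under H0 (random ordering), E[R] = 2*n_A*n_B/(n_A+n_B) + 1 = 2*7*7/14 + 1 = 8.0000.
        Var[R] = 2*n_A*n_B*(2*n_A*n_B - n_A - n_B) / ((n_A+n_B)^2 * (n_A+n_B-1)) = 8232/2548 = 3.2308.
        SD[R] = 1.7974.
Step 4: Continuity-corrected z = (R - 0.5 - E[R]) / SD[R] = (9 - 0.5 - 8.0000) / 1.7974 = 0.2782.
Step 5: Two-sided p-value via normal approximation = 2*(1 - Phi(|z|)) = 0.780879.
Step 6: alpha = 0.05. fail to reject H0.

R = 9, z = 0.2782, p = 0.780879, fail to reject H0.


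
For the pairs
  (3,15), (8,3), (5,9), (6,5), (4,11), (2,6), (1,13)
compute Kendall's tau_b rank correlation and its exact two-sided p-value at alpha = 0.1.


Step 1: Enumerate the 21 unordered pairs (i,j) with i<j and classify each by sign(x_j-x_i) * sign(y_j-y_i).
  (1,2):dx=+5,dy=-12->D; (1,3):dx=+2,dy=-6->D; (1,4):dx=+3,dy=-10->D; (1,5):dx=+1,dy=-4->D
  (1,6):dx=-1,dy=-9->C; (1,7):dx=-2,dy=-2->C; (2,3):dx=-3,dy=+6->D; (2,4):dx=-2,dy=+2->D
  (2,5):dx=-4,dy=+8->D; (2,6):dx=-6,dy=+3->D; (2,7):dx=-7,dy=+10->D; (3,4):dx=+1,dy=-4->D
  (3,5):dx=-1,dy=+2->D; (3,6):dx=-3,dy=-3->C; (3,7):dx=-4,dy=+4->D; (4,5):dx=-2,dy=+6->D
  (4,6):dx=-4,dy=+1->D; (4,7):dx=-5,dy=+8->D; (5,6):dx=-2,dy=-5->C; (5,7):dx=-3,dy=+2->D
  (6,7):dx=-1,dy=+7->D
Step 2: C = 4, D = 17, total pairs = 21.
Step 3: tau = (C - D)/(n(n-1)/2) = (4 - 17)/21 = -0.619048.
Step 4: Exact two-sided p-value (enumerate n! = 5040 permutations of y under H0): p = 0.069048.
Step 5: alpha = 0.1. reject H0.

tau_b = -0.6190 (C=4, D=17), p = 0.069048, reject H0.


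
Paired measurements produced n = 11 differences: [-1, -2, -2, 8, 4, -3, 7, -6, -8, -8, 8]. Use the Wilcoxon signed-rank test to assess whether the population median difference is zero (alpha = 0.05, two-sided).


Step 1: Drop any zero differences (none here) and take |d_i|.
|d| = [1, 2, 2, 8, 4, 3, 7, 6, 8, 8, 8]
Step 2: Midrank |d_i| (ties get averaged ranks).
ranks: |1|->1, |2|->2.5, |2|->2.5, |8|->9.5, |4|->5, |3|->4, |7|->7, |6|->6, |8|->9.5, |8|->9.5, |8|->9.5
Step 3: Attach original signs; sum ranks with positive sign and with negative sign.
W+ = 9.5 + 5 + 7 + 9.5 = 31
W- = 1 + 2.5 + 2.5 + 4 + 6 + 9.5 + 9.5 = 35
(Check: W+ + W- = 66 should equal n(n+1)/2 = 66.)
Step 4: Test statistic W = min(W+, W-) = 31.
Step 5: Ties in |d|, so use the tie-corrected normal approximation.
        E[W] = n(n+1)/4 = 11*12/4 = 33.
        Tie groups: |d|=2 (t=2), |d|=8 (t=4); sum(t^3 - t) = 66.
        Var[W] = n(n+1)(2n+1)/24 - sum(t^3-t)/48 = 3036/24 - 66/48 = 125.125.
        z = (W - E[W]) / sqrt(Var[W]) = (31 - 33) / 11.1859 = -0.1788.
        Two-sided p = 2*Phi(z) = 0.858098.
Step 6: alpha = 0.05. fail to reject H0.

W+ = 31, W- = 35, W = min = 31, p = 0.858098, fail to reject H0.


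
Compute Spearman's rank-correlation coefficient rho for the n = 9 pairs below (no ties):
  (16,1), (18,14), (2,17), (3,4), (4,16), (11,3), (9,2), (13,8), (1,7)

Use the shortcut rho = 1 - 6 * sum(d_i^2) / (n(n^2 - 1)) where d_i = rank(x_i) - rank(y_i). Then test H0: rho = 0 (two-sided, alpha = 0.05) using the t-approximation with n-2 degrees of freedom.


Step 1: Rank x and y separately (midranks; no ties here).
rank(x): 16->8, 18->9, 2->2, 3->3, 4->4, 11->6, 9->5, 13->7, 1->1
rank(y): 1->1, 14->7, 17->9, 4->4, 16->8, 3->3, 2->2, 8->6, 7->5
Step 2: d_i = R_x(i) - R_y(i); compute d_i^2.
  (8-1)^2=49, (9-7)^2=4, (2-9)^2=49, (3-4)^2=1, (4-8)^2=16, (6-3)^2=9, (5-2)^2=9, (7-6)^2=1, (1-5)^2=16
sum(d^2) = 154.
Step 3: rho = 1 - 6*154 / (9*(9^2 - 1)) = 1 - 924/720 = -0.283333.
Step 4: Under H0, t = rho * sqrt((n-2)/(1-rho^2)) = -0.7817 ~ t(7).
Step 5: Two-sided p-value from the t-distribution with 7 df = 0.460030.
Step 6: alpha = 0.05. fail to reject H0.

rho = -0.2833, p = 0.460030, fail to reject H0 at alpha = 0.05.


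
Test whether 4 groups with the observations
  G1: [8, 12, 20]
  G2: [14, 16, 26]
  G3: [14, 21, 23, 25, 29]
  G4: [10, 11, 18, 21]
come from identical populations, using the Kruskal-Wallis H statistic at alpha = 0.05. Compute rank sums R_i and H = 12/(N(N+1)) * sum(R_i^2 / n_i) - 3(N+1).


Step 1: Combine all N = 15 observations and assign midranks.
sorted (value, group, rank): (8,G1,1), (10,G4,2), (11,G4,3), (12,G1,4), (14,G2,5.5), (14,G3,5.5), (16,G2,7), (18,G4,8), (20,G1,9), (21,G3,10.5), (21,G4,10.5), (23,G3,12), (25,G3,13), (26,G2,14), (29,G3,15)
Step 2: Sum ranks within each group.
R_1 = 14 (n_1 = 3)
R_2 = 26.5 (n_2 = 3)
R_3 = 56 (n_3 = 5)
R_4 = 23.5 (n_4 = 4)
Step 3: H = 12/(N(N+1)) * sum(R_i^2/n_i) - 3(N+1)
     = 12/(15*16) * (14^2/3 + 26.5^2/3 + 56^2/5 + 23.5^2/4) - 3*16
     = 0.050000 * 1064.68 - 48
     = 5.233958.
Step 4: Ties present; correction factor C = 1 - 12/(15^3 - 15) = 0.996429. Corrected H = 5.233958 / 0.996429 = 5.252718.
Step 5: Under H0, H ~ chi^2(3); p-value = 0.154200.
Step 6: alpha = 0.05. fail to reject H0.

H = 5.2527, df = 3, p = 0.154200, fail to reject H0.


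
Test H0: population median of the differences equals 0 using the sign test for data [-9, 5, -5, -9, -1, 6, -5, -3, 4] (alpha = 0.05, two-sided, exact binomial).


Step 1: Discard zero differences. Original n = 9; n_eff = number of nonzero differences = 9.
Nonzero differences (with sign): -9, +5, -5, -9, -1, +6, -5, -3, +4
Step 2: Count signs: positive = 3, negative = 6.
Step 3: Under H0: P(positive) = 0.5, so the number of positives S ~ Bin(9, 0.5).
Step 4: Two-sided exact p-value = sum of Bin(9,0.5) probabilities at or below the observed probability = 0.507812.
Step 5: alpha = 0.05. fail to reject H0.

n_eff = 9, pos = 3, neg = 6, p = 0.507812, fail to reject H0.


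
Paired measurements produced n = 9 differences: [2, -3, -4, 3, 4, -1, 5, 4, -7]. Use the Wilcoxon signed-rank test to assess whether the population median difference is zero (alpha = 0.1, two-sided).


Step 1: Drop any zero differences (none here) and take |d_i|.
|d| = [2, 3, 4, 3, 4, 1, 5, 4, 7]
Step 2: Midrank |d_i| (ties get averaged ranks).
ranks: |2|->2, |3|->3.5, |4|->6, |3|->3.5, |4|->6, |1|->1, |5|->8, |4|->6, |7|->9
Step 3: Attach original signs; sum ranks with positive sign and with negative sign.
W+ = 2 + 3.5 + 6 + 8 + 6 = 25.5
W- = 3.5 + 6 + 1 + 9 = 19.5
(Check: W+ + W- = 45 should equal n(n+1)/2 = 45.)
Step 4: Test statistic W = min(W+, W-) = 19.5.
Step 5: Ties in |d|, so use the tie-corrected normal approximation.
        E[W] = n(n+1)/4 = 9*10/4 = 22.5.
        Tie groups: |d|=3 (t=2), |d|=4 (t=3); sum(t^3 - t) = 30.
        Var[W] = n(n+1)(2n+1)/24 - sum(t^3-t)/48 = 1710/24 - 30/48 = 70.625.
        z = (W - E[W]) / sqrt(Var[W]) = (19.5 - 22.5) / 8.4039 = -0.3570.
        Two-sided p = 2*Phi(z) = 0.721108.
Step 6: alpha = 0.1. fail to reject H0.

W+ = 25.5, W- = 19.5, W = min = 19.5, p = 0.721108, fail to reject H0.


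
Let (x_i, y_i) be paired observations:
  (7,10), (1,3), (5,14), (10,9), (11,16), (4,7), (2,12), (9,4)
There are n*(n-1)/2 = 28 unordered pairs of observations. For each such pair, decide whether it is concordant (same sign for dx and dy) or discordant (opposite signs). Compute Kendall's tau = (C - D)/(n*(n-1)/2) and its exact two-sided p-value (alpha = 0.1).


Step 1: Enumerate the 28 unordered pairs (i,j) with i<j and classify each by sign(x_j-x_i) * sign(y_j-y_i).
  (1,2):dx=-6,dy=-7->C; (1,3):dx=-2,dy=+4->D; (1,4):dx=+3,dy=-1->D; (1,5):dx=+4,dy=+6->C
  (1,6):dx=-3,dy=-3->C; (1,7):dx=-5,dy=+2->D; (1,8):dx=+2,dy=-6->D; (2,3):dx=+4,dy=+11->C
  (2,4):dx=+9,dy=+6->C; (2,5):dx=+10,dy=+13->C; (2,6):dx=+3,dy=+4->C; (2,7):dx=+1,dy=+9->C
  (2,8):dx=+8,dy=+1->C; (3,4):dx=+5,dy=-5->D; (3,5):dx=+6,dy=+2->C; (3,6):dx=-1,dy=-7->C
  (3,7):dx=-3,dy=-2->C; (3,8):dx=+4,dy=-10->D; (4,5):dx=+1,dy=+7->C; (4,6):dx=-6,dy=-2->C
  (4,7):dx=-8,dy=+3->D; (4,8):dx=-1,dy=-5->C; (5,6):dx=-7,dy=-9->C; (5,7):dx=-9,dy=-4->C
  (5,8):dx=-2,dy=-12->C; (6,7):dx=-2,dy=+5->D; (6,8):dx=+5,dy=-3->D; (7,8):dx=+7,dy=-8->D
Step 2: C = 18, D = 10, total pairs = 28.
Step 3: tau = (C - D)/(n(n-1)/2) = (18 - 10)/28 = 0.285714.
Step 4: Exact two-sided p-value (enumerate n! = 40320 permutations of y under H0): p = 0.398760.
Step 5: alpha = 0.1. fail to reject H0.

tau_b = 0.2857 (C=18, D=10), p = 0.398760, fail to reject H0.


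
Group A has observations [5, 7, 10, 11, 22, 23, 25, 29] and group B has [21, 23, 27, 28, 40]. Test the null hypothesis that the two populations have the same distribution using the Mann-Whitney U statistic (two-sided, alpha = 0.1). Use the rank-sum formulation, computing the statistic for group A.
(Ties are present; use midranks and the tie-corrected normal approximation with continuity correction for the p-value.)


Step 1: Combine and sort all 13 observations; assign midranks.
sorted (value, group): (5,X), (7,X), (10,X), (11,X), (21,Y), (22,X), (23,X), (23,Y), (25,X), (27,Y), (28,Y), (29,X), (40,Y)
ranks: 5->1, 7->2, 10->3, 11->4, 21->5, 22->6, 23->7.5, 23->7.5, 25->9, 27->10, 28->11, 29->12, 40->13
Step 2: Rank sum for X: R1 = 1 + 2 + 3 + 4 + 6 + 7.5 + 9 + 12 = 44.5.
Step 3: U_X = R1 - n1(n1+1)/2 = 44.5 - 8*9/2 = 44.5 - 36 = 8.5.
       U_Y = n1*n2 - U_X = 40 - 8.5 = 31.5.
Step 4: Ties are present, so use the tie-corrected normal approximation (with continuity correction) for the p-value.
Step 5: p-value = 0.106864; compare to alpha = 0.1. fail to reject H0.

U_X = 8.5, p = 0.106864, fail to reject H0 at alpha = 0.1.


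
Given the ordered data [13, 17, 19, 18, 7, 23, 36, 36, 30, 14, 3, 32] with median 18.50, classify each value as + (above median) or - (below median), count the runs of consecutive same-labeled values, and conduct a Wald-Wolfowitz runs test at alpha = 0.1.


Step 1: Compute median = 18.50; label A = above, B = below.
Labels in order: BBABBAAAABBA  (n_A = 6, n_B = 6)
Step 2: Count runs R = 6.
Step 3: Under H0 (random ordering), E[R] = 2*n_A*n_B/(n_A+n_B) + 1 = 2*6*6/12 + 1 = 7.0000.
        Var[R] = 2*n_A*n_B*(2*n_A*n_B - n_A - n_B) / ((n_A+n_B)^2 * (n_A+n_B-1)) = 4320/1584 = 2.7273.
        SD[R] = 1.6514.
Step 4: Continuity-corrected z = (R + 0.5 - E[R]) / SD[R] = (6 + 0.5 - 7.0000) / 1.6514 = -0.3028.
Step 5: Two-sided p-value via normal approximation = 2*(1 - Phi(|z|)) = 0.762069.
Step 6: alpha = 0.1. fail to reject H0.

R = 6, z = -0.3028, p = 0.762069, fail to reject H0.


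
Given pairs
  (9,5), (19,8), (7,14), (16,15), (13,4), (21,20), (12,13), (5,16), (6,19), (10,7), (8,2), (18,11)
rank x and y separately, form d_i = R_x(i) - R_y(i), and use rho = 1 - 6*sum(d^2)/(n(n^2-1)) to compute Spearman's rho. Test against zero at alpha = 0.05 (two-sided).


Step 1: Rank x and y separately (midranks; no ties here).
rank(x): 9->5, 19->11, 7->3, 16->9, 13->8, 21->12, 12->7, 5->1, 6->2, 10->6, 8->4, 18->10
rank(y): 5->3, 8->5, 14->8, 15->9, 4->2, 20->12, 13->7, 16->10, 19->11, 7->4, 2->1, 11->6
Step 2: d_i = R_x(i) - R_y(i); compute d_i^2.
  (5-3)^2=4, (11-5)^2=36, (3-8)^2=25, (9-9)^2=0, (8-2)^2=36, (12-12)^2=0, (7-7)^2=0, (1-10)^2=81, (2-11)^2=81, (6-4)^2=4, (4-1)^2=9, (10-6)^2=16
sum(d^2) = 292.
Step 3: rho = 1 - 6*292 / (12*(12^2 - 1)) = 1 - 1752/1716 = -0.020979.
Step 4: Under H0, t = rho * sqrt((n-2)/(1-rho^2)) = -0.0664 ~ t(10).
Step 5: Two-sided p-value from the t-distribution with 10 df = 0.948402.
Step 6: alpha = 0.05. fail to reject H0.

rho = -0.0210, p = 0.948402, fail to reject H0 at alpha = 0.05.


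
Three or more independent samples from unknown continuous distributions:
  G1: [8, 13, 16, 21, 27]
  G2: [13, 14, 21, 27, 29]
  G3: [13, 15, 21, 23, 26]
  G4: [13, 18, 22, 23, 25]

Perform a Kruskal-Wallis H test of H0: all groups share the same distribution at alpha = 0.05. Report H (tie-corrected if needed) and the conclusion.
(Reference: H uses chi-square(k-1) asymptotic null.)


Step 1: Combine all N = 20 observations and assign midranks.
sorted (value, group, rank): (8,G1,1), (13,G1,3.5), (13,G2,3.5), (13,G3,3.5), (13,G4,3.5), (14,G2,6), (15,G3,7), (16,G1,8), (18,G4,9), (21,G1,11), (21,G2,11), (21,G3,11), (22,G4,13), (23,G3,14.5), (23,G4,14.5), (25,G4,16), (26,G3,17), (27,G1,18.5), (27,G2,18.5), (29,G2,20)
Step 2: Sum ranks within each group.
R_1 = 42 (n_1 = 5)
R_2 = 59 (n_2 = 5)
R_3 = 53 (n_3 = 5)
R_4 = 56 (n_4 = 5)
Step 3: H = 12/(N(N+1)) * sum(R_i^2/n_i) - 3(N+1)
     = 12/(20*21) * (42^2/5 + 59^2/5 + 53^2/5 + 56^2/5) - 3*21
     = 0.028571 * 2238 - 63
     = 0.942857.
Step 4: Ties present; correction factor C = 1 - 96/(20^3 - 20) = 0.987970. Corrected H = 0.942857 / 0.987970 = 0.954338.
Step 5: Under H0, H ~ chi^2(3); p-value = 0.812299.
Step 6: alpha = 0.05. fail to reject H0.

H = 0.9543, df = 3, p = 0.812299, fail to reject H0.


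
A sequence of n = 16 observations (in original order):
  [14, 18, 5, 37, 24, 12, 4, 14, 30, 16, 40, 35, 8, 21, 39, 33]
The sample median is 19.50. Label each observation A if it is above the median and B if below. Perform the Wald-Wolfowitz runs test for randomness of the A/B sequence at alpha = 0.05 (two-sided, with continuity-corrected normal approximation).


Step 1: Compute median = 19.50; label A = above, B = below.
Labels in order: BBBAABBBABAABAAA  (n_A = 8, n_B = 8)
Step 2: Count runs R = 8.
Step 3: Under H0 (random ordering), E[R] = 2*n_A*n_B/(n_A+n_B) + 1 = 2*8*8/16 + 1 = 9.0000.
        Var[R] = 2*n_A*n_B*(2*n_A*n_B - n_A - n_B) / ((n_A+n_B)^2 * (n_A+n_B-1)) = 14336/3840 = 3.7333.
        SD[R] = 1.9322.
Step 4: Continuity-corrected z = (R + 0.5 - E[R]) / SD[R] = (8 + 0.5 - 9.0000) / 1.9322 = -0.2588.
Step 5: Two-sided p-value via normal approximation = 2*(1 - Phi(|z|)) = 0.795809.
Step 6: alpha = 0.05. fail to reject H0.

R = 8, z = -0.2588, p = 0.795809, fail to reject H0.


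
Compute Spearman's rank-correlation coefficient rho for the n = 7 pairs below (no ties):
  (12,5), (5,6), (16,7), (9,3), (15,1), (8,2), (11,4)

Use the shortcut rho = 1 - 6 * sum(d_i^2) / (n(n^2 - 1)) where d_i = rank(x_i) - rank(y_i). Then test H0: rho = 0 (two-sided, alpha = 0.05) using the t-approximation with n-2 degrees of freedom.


Step 1: Rank x and y separately (midranks; no ties here).
rank(x): 12->5, 5->1, 16->7, 9->3, 15->6, 8->2, 11->4
rank(y): 5->5, 6->6, 7->7, 3->3, 1->1, 2->2, 4->4
Step 2: d_i = R_x(i) - R_y(i); compute d_i^2.
  (5-5)^2=0, (1-6)^2=25, (7-7)^2=0, (3-3)^2=0, (6-1)^2=25, (2-2)^2=0, (4-4)^2=0
sum(d^2) = 50.
Step 3: rho = 1 - 6*50 / (7*(7^2 - 1)) = 1 - 300/336 = 0.107143.
Step 4: Under H0, t = rho * sqrt((n-2)/(1-rho^2)) = 0.2410 ~ t(5).
Step 5: Two-sided p-value from the t-distribution with 5 df = 0.819151.
Step 6: alpha = 0.05. fail to reject H0.

rho = 0.1071, p = 0.819151, fail to reject H0 at alpha = 0.05.


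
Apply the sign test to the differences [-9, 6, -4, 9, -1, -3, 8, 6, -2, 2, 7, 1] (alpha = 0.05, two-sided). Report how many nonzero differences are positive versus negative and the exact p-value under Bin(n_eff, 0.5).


Step 1: Discard zero differences. Original n = 12; n_eff = number of nonzero differences = 12.
Nonzero differences (with sign): -9, +6, -4, +9, -1, -3, +8, +6, -2, +2, +7, +1
Step 2: Count signs: positive = 7, negative = 5.
Step 3: Under H0: P(positive) = 0.5, so the number of positives S ~ Bin(12, 0.5).
Step 4: Two-sided exact p-value = sum of Bin(12,0.5) probabilities at or below the observed probability = 0.774414.
Step 5: alpha = 0.05. fail to reject H0.

n_eff = 12, pos = 7, neg = 5, p = 0.774414, fail to reject H0.


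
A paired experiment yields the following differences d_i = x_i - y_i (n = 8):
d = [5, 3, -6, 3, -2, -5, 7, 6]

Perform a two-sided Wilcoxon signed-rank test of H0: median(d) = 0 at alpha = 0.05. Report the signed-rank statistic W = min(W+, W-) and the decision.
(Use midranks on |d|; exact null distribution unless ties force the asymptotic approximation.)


Step 1: Drop any zero differences (none here) and take |d_i|.
|d| = [5, 3, 6, 3, 2, 5, 7, 6]
Step 2: Midrank |d_i| (ties get averaged ranks).
ranks: |5|->4.5, |3|->2.5, |6|->6.5, |3|->2.5, |2|->1, |5|->4.5, |7|->8, |6|->6.5
Step 3: Attach original signs; sum ranks with positive sign and with negative sign.
W+ = 4.5 + 2.5 + 2.5 + 8 + 6.5 = 24
W- = 6.5 + 1 + 4.5 = 12
(Check: W+ + W- = 36 should equal n(n+1)/2 = 36.)
Step 4: Test statistic W = min(W+, W-) = 12.
Step 5: Ties in |d|, so use the tie-corrected normal approximation.
        E[W] = n(n+1)/4 = 8*9/4 = 18.
        Tie groups: |d|=3 (t=2), |d|=5 (t=2), |d|=6 (t=2); sum(t^3 - t) = 18.
        Var[W] = n(n+1)(2n+1)/24 - sum(t^3-t)/48 = 1224/24 - 18/48 = 50.625.
        z = (W - E[W]) / sqrt(Var[W]) = (12 - 18) / 7.1151 = -0.8433.
        Two-sided p = 2*Phi(z) = 0.399075.
Step 6: alpha = 0.05. fail to reject H0.

W+ = 24, W- = 12, W = min = 12, p = 0.399075, fail to reject H0.


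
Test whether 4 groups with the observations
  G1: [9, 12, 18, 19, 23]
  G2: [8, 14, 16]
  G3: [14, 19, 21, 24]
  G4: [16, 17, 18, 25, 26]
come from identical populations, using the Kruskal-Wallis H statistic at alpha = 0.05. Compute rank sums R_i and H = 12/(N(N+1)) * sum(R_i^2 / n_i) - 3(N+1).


Step 1: Combine all N = 17 observations and assign midranks.
sorted (value, group, rank): (8,G2,1), (9,G1,2), (12,G1,3), (14,G2,4.5), (14,G3,4.5), (16,G2,6.5), (16,G4,6.5), (17,G4,8), (18,G1,9.5), (18,G4,9.5), (19,G1,11.5), (19,G3,11.5), (21,G3,13), (23,G1,14), (24,G3,15), (25,G4,16), (26,G4,17)
Step 2: Sum ranks within each group.
R_1 = 40 (n_1 = 5)
R_2 = 12 (n_2 = 3)
R_3 = 44 (n_3 = 4)
R_4 = 57 (n_4 = 5)
Step 3: H = 12/(N(N+1)) * sum(R_i^2/n_i) - 3(N+1)
     = 12/(17*18) * (40^2/5 + 12^2/3 + 44^2/4 + 57^2/5) - 3*18
     = 0.039216 * 1501.8 - 54
     = 4.894118.
Step 4: Ties present; correction factor C = 1 - 24/(17^3 - 17) = 0.995098. Corrected H = 4.894118 / 0.995098 = 4.918227.
Step 5: Under H0, H ~ chi^2(3); p-value = 0.177884.
Step 6: alpha = 0.05. fail to reject H0.

H = 4.9182, df = 3, p = 0.177884, fail to reject H0.


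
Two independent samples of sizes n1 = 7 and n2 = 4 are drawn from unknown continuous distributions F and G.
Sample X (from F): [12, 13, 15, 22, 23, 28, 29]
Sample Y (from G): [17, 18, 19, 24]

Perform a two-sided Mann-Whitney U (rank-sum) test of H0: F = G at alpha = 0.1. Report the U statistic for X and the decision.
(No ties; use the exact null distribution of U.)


Step 1: Combine and sort all 11 observations; assign midranks.
sorted (value, group): (12,X), (13,X), (15,X), (17,Y), (18,Y), (19,Y), (22,X), (23,X), (24,Y), (28,X), (29,X)
ranks: 12->1, 13->2, 15->3, 17->4, 18->5, 19->6, 22->7, 23->8, 24->9, 28->10, 29->11
Step 2: Rank sum for X: R1 = 1 + 2 + 3 + 7 + 8 + 10 + 11 = 42.
Step 3: U_X = R1 - n1(n1+1)/2 = 42 - 7*8/2 = 42 - 28 = 14.
       U_Y = n1*n2 - U_X = 28 - 14 = 14.
Step 4: No ties, so the exact null distribution of U (based on enumerating the C(11,7) = 330 equally likely rank assignments) gives the two-sided p-value.
Step 5: p-value = 1.000000; compare to alpha = 0.1. fail to reject H0.

U_X = 14, p = 1.000000, fail to reject H0 at alpha = 0.1.


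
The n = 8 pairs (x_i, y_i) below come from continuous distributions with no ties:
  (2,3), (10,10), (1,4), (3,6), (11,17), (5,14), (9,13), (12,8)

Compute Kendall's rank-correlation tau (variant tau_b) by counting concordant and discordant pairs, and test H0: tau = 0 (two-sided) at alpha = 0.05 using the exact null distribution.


Step 1: Enumerate the 28 unordered pairs (i,j) with i<j and classify each by sign(x_j-x_i) * sign(y_j-y_i).
  (1,2):dx=+8,dy=+7->C; (1,3):dx=-1,dy=+1->D; (1,4):dx=+1,dy=+3->C; (1,5):dx=+9,dy=+14->C
  (1,6):dx=+3,dy=+11->C; (1,7):dx=+7,dy=+10->C; (1,8):dx=+10,dy=+5->C; (2,3):dx=-9,dy=-6->C
  (2,4):dx=-7,dy=-4->C; (2,5):dx=+1,dy=+7->C; (2,6):dx=-5,dy=+4->D; (2,7):dx=-1,dy=+3->D
  (2,8):dx=+2,dy=-2->D; (3,4):dx=+2,dy=+2->C; (3,5):dx=+10,dy=+13->C; (3,6):dx=+4,dy=+10->C
  (3,7):dx=+8,dy=+9->C; (3,8):dx=+11,dy=+4->C; (4,5):dx=+8,dy=+11->C; (4,6):dx=+2,dy=+8->C
  (4,7):dx=+6,dy=+7->C; (4,8):dx=+9,dy=+2->C; (5,6):dx=-6,dy=-3->C; (5,7):dx=-2,dy=-4->C
  (5,8):dx=+1,dy=-9->D; (6,7):dx=+4,dy=-1->D; (6,8):dx=+7,dy=-6->D; (7,8):dx=+3,dy=-5->D
Step 2: C = 20, D = 8, total pairs = 28.
Step 3: tau = (C - D)/(n(n-1)/2) = (20 - 8)/28 = 0.428571.
Step 4: Exact two-sided p-value (enumerate n! = 40320 permutations of y under H0): p = 0.178869.
Step 5: alpha = 0.05. fail to reject H0.

tau_b = 0.4286 (C=20, D=8), p = 0.178869, fail to reject H0.


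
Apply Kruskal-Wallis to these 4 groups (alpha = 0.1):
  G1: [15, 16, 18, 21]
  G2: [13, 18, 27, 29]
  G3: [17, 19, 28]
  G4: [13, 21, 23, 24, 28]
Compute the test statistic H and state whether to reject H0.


Step 1: Combine all N = 16 observations and assign midranks.
sorted (value, group, rank): (13,G2,1.5), (13,G4,1.5), (15,G1,3), (16,G1,4), (17,G3,5), (18,G1,6.5), (18,G2,6.5), (19,G3,8), (21,G1,9.5), (21,G4,9.5), (23,G4,11), (24,G4,12), (27,G2,13), (28,G3,14.5), (28,G4,14.5), (29,G2,16)
Step 2: Sum ranks within each group.
R_1 = 23 (n_1 = 4)
R_2 = 37 (n_2 = 4)
R_3 = 27.5 (n_3 = 3)
R_4 = 48.5 (n_4 = 5)
Step 3: H = 12/(N(N+1)) * sum(R_i^2/n_i) - 3(N+1)
     = 12/(16*17) * (23^2/4 + 37^2/4 + 27.5^2/3 + 48.5^2/5) - 3*17
     = 0.044118 * 1197.03 - 51
     = 1.810294.
Step 4: Ties present; correction factor C = 1 - 24/(16^3 - 16) = 0.994118. Corrected H = 1.810294 / 0.994118 = 1.821006.
Step 5: Under H0, H ~ chi^2(3); p-value = 0.610375.
Step 6: alpha = 0.1. fail to reject H0.

H = 1.8210, df = 3, p = 0.610375, fail to reject H0.


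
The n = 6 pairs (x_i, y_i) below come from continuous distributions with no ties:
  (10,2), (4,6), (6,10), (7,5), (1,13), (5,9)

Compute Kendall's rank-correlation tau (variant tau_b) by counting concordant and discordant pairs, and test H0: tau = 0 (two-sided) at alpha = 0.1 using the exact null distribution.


Step 1: Enumerate the 15 unordered pairs (i,j) with i<j and classify each by sign(x_j-x_i) * sign(y_j-y_i).
  (1,2):dx=-6,dy=+4->D; (1,3):dx=-4,dy=+8->D; (1,4):dx=-3,dy=+3->D; (1,5):dx=-9,dy=+11->D
  (1,6):dx=-5,dy=+7->D; (2,3):dx=+2,dy=+4->C; (2,4):dx=+3,dy=-1->D; (2,5):dx=-3,dy=+7->D
  (2,6):dx=+1,dy=+3->C; (3,4):dx=+1,dy=-5->D; (3,5):dx=-5,dy=+3->D; (3,6):dx=-1,dy=-1->C
  (4,5):dx=-6,dy=+8->D; (4,6):dx=-2,dy=+4->D; (5,6):dx=+4,dy=-4->D
Step 2: C = 3, D = 12, total pairs = 15.
Step 3: tau = (C - D)/(n(n-1)/2) = (3 - 12)/15 = -0.600000.
Step 4: Exact two-sided p-value (enumerate n! = 720 permutations of y under H0): p = 0.136111.
Step 5: alpha = 0.1. fail to reject H0.

tau_b = -0.6000 (C=3, D=12), p = 0.136111, fail to reject H0.


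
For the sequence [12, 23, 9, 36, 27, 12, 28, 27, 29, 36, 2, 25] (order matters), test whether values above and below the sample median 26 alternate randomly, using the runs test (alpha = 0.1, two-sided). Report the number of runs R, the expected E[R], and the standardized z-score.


Step 1: Compute median = 26; label A = above, B = below.
Labels in order: BBBAABAAAABB  (n_A = 6, n_B = 6)
Step 2: Count runs R = 5.
Step 3: Under H0 (random ordering), E[R] = 2*n_A*n_B/(n_A+n_B) + 1 = 2*6*6/12 + 1 = 7.0000.
        Var[R] = 2*n_A*n_B*(2*n_A*n_B - n_A - n_B) / ((n_A+n_B)^2 * (n_A+n_B-1)) = 4320/1584 = 2.7273.
        SD[R] = 1.6514.
Step 4: Continuity-corrected z = (R + 0.5 - E[R]) / SD[R] = (5 + 0.5 - 7.0000) / 1.6514 = -0.9083.
Step 5: Two-sided p-value via normal approximation = 2*(1 - Phi(|z|)) = 0.363722.
Step 6: alpha = 0.1. fail to reject H0.

R = 5, z = -0.9083, p = 0.363722, fail to reject H0.


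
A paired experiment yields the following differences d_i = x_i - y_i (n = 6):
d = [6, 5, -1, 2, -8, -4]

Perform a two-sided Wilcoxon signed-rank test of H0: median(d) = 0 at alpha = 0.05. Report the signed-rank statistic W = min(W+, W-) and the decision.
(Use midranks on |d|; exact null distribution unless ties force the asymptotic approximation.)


Step 1: Drop any zero differences (none here) and take |d_i|.
|d| = [6, 5, 1, 2, 8, 4]
Step 2: Midrank |d_i| (ties get averaged ranks).
ranks: |6|->5, |5|->4, |1|->1, |2|->2, |8|->6, |4|->3
Step 3: Attach original signs; sum ranks with positive sign and with negative sign.
W+ = 5 + 4 + 2 = 11
W- = 1 + 6 + 3 = 10
(Check: W+ + W- = 21 should equal n(n+1)/2 = 21.)
Step 4: Test statistic W = min(W+, W-) = 10.
Step 5: No ties, so the exact null distribution over the 2^6 = 64 sign assignments gives the two-sided p-value = 1.000000.
Step 6: alpha = 0.05. fail to reject H0.

W+ = 11, W- = 10, W = min = 10, p = 1.000000, fail to reject H0.


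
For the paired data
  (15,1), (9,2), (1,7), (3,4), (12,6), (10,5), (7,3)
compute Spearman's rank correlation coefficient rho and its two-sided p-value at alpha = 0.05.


Step 1: Rank x and y separately (midranks; no ties here).
rank(x): 15->7, 9->4, 1->1, 3->2, 12->6, 10->5, 7->3
rank(y): 1->1, 2->2, 7->7, 4->4, 6->6, 5->5, 3->3
Step 2: d_i = R_x(i) - R_y(i); compute d_i^2.
  (7-1)^2=36, (4-2)^2=4, (1-7)^2=36, (2-4)^2=4, (6-6)^2=0, (5-5)^2=0, (3-3)^2=0
sum(d^2) = 80.
Step 3: rho = 1 - 6*80 / (7*(7^2 - 1)) = 1 - 480/336 = -0.428571.
Step 4: Under H0, t = rho * sqrt((n-2)/(1-rho^2)) = -1.0607 ~ t(5).
Step 5: Two-sided p-value from the t-distribution with 5 df = 0.337368.
Step 6: alpha = 0.05. fail to reject H0.

rho = -0.4286, p = 0.337368, fail to reject H0 at alpha = 0.05.


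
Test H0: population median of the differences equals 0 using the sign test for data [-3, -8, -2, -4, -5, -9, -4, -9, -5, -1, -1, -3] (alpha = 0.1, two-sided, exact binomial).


Step 1: Discard zero differences. Original n = 12; n_eff = number of nonzero differences = 12.
Nonzero differences (with sign): -3, -8, -2, -4, -5, -9, -4, -9, -5, -1, -1, -3
Step 2: Count signs: positive = 0, negative = 12.
Step 3: Under H0: P(positive) = 0.5, so the number of positives S ~ Bin(12, 0.5).
Step 4: Two-sided exact p-value = sum of Bin(12,0.5) probabilities at or below the observed probability = 0.000488.
Step 5: alpha = 0.1. reject H0.

n_eff = 12, pos = 0, neg = 12, p = 0.000488, reject H0.


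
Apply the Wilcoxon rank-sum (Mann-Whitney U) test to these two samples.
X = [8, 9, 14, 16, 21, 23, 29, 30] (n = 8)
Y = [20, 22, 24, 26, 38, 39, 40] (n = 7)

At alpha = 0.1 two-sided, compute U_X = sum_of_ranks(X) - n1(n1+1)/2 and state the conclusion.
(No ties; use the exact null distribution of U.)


Step 1: Combine and sort all 15 observations; assign midranks.
sorted (value, group): (8,X), (9,X), (14,X), (16,X), (20,Y), (21,X), (22,Y), (23,X), (24,Y), (26,Y), (29,X), (30,X), (38,Y), (39,Y), (40,Y)
ranks: 8->1, 9->2, 14->3, 16->4, 20->5, 21->6, 22->7, 23->8, 24->9, 26->10, 29->11, 30->12, 38->13, 39->14, 40->15
Step 2: Rank sum for X: R1 = 1 + 2 + 3 + 4 + 6 + 8 + 11 + 12 = 47.
Step 3: U_X = R1 - n1(n1+1)/2 = 47 - 8*9/2 = 47 - 36 = 11.
       U_Y = n1*n2 - U_X = 56 - 11 = 45.
Step 4: No ties, so the exact null distribution of U (based on enumerating the C(15,8) = 6435 equally likely rank assignments) gives the two-sided p-value.
Step 5: p-value = 0.054079; compare to alpha = 0.1. reject H0.

U_X = 11, p = 0.054079, reject H0 at alpha = 0.1.


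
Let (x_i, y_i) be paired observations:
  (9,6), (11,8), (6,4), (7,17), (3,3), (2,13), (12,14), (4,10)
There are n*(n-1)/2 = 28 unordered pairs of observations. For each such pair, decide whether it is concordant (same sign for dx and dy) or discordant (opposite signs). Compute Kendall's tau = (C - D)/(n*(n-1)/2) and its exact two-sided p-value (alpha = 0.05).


Step 1: Enumerate the 28 unordered pairs (i,j) with i<j and classify each by sign(x_j-x_i) * sign(y_j-y_i).
  (1,2):dx=+2,dy=+2->C; (1,3):dx=-3,dy=-2->C; (1,4):dx=-2,dy=+11->D; (1,5):dx=-6,dy=-3->C
  (1,6):dx=-7,dy=+7->D; (1,7):dx=+3,dy=+8->C; (1,8):dx=-5,dy=+4->D; (2,3):dx=-5,dy=-4->C
  (2,4):dx=-4,dy=+9->D; (2,5):dx=-8,dy=-5->C; (2,6):dx=-9,dy=+5->D; (2,7):dx=+1,dy=+6->C
  (2,8):dx=-7,dy=+2->D; (3,4):dx=+1,dy=+13->C; (3,5):dx=-3,dy=-1->C; (3,6):dx=-4,dy=+9->D
  (3,7):dx=+6,dy=+10->C; (3,8):dx=-2,dy=+6->D; (4,5):dx=-4,dy=-14->C; (4,6):dx=-5,dy=-4->C
  (4,7):dx=+5,dy=-3->D; (4,8):dx=-3,dy=-7->C; (5,6):dx=-1,dy=+10->D; (5,7):dx=+9,dy=+11->C
  (5,8):dx=+1,dy=+7->C; (6,7):dx=+10,dy=+1->C; (6,8):dx=+2,dy=-3->D; (7,8):dx=-8,dy=-4->C
Step 2: C = 17, D = 11, total pairs = 28.
Step 3: tau = (C - D)/(n(n-1)/2) = (17 - 11)/28 = 0.214286.
Step 4: Exact two-sided p-value (enumerate n! = 40320 permutations of y under H0): p = 0.548413.
Step 5: alpha = 0.05. fail to reject H0.

tau_b = 0.2143 (C=17, D=11), p = 0.548413, fail to reject H0.


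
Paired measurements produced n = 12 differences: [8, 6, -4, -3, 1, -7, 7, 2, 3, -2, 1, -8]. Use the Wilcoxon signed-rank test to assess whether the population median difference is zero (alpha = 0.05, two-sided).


Step 1: Drop any zero differences (none here) and take |d_i|.
|d| = [8, 6, 4, 3, 1, 7, 7, 2, 3, 2, 1, 8]
Step 2: Midrank |d_i| (ties get averaged ranks).
ranks: |8|->11.5, |6|->8, |4|->7, |3|->5.5, |1|->1.5, |7|->9.5, |7|->9.5, |2|->3.5, |3|->5.5, |2|->3.5, |1|->1.5, |8|->11.5
Step 3: Attach original signs; sum ranks with positive sign and with negative sign.
W+ = 11.5 + 8 + 1.5 + 9.5 + 3.5 + 5.5 + 1.5 = 41
W- = 7 + 5.5 + 9.5 + 3.5 + 11.5 = 37
(Check: W+ + W- = 78 should equal n(n+1)/2 = 78.)
Step 4: Test statistic W = min(W+, W-) = 37.
Step 5: Ties in |d|, so use the tie-corrected normal approximation.
        E[W] = n(n+1)/4 = 12*13/4 = 39.
        Tie groups: |d|=1 (t=2), |d|=2 (t=2), |d|=3 (t=2), |d|=7 (t=2), |d|=8 (t=2); sum(t^3 - t) = 30.
        Var[W] = n(n+1)(2n+1)/24 - sum(t^3-t)/48 = 3900/24 - 30/48 = 161.875.
        z = (W - E[W]) / sqrt(Var[W]) = (37 - 39) / 12.7230 = -0.1572.
        Two-sided p = 2*Phi(z) = 0.875091.
Step 6: alpha = 0.05. fail to reject H0.

W+ = 41, W- = 37, W = min = 37, p = 0.875091, fail to reject H0.


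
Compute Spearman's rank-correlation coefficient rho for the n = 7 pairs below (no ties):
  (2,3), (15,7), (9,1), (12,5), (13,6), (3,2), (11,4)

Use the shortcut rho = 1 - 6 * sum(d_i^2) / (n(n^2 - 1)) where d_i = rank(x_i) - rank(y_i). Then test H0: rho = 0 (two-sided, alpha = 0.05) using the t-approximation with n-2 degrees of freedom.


Step 1: Rank x and y separately (midranks; no ties here).
rank(x): 2->1, 15->7, 9->3, 12->5, 13->6, 3->2, 11->4
rank(y): 3->3, 7->7, 1->1, 5->5, 6->6, 2->2, 4->4
Step 2: d_i = R_x(i) - R_y(i); compute d_i^2.
  (1-3)^2=4, (7-7)^2=0, (3-1)^2=4, (5-5)^2=0, (6-6)^2=0, (2-2)^2=0, (4-4)^2=0
sum(d^2) = 8.
Step 3: rho = 1 - 6*8 / (7*(7^2 - 1)) = 1 - 48/336 = 0.857143.
Step 4: Under H0, t = rho * sqrt((n-2)/(1-rho^2)) = 3.7210 ~ t(5).
Step 5: Two-sided p-value from the t-distribution with 5 df = 0.013697.
Step 6: alpha = 0.05. reject H0.

rho = 0.8571, p = 0.013697, reject H0 at alpha = 0.05.
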